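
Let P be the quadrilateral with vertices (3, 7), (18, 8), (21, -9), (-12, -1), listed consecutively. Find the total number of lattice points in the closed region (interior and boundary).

Using the shoelace formula, 2A = |[3·8 − 18·7] + [18·(-9) − 21·8] + [21·(-1) − (-12)·(-9)] + [(-12)·7 − 3·(-1)]| = 642, so the area is 321.
Summing gcd(|Δx|,|Δy|) over the edges gives the boundary count: gcd(15,1) + gcd(3,17) + gcd(33,8) + gcd(15,8) = 1+1+1+1 = 4.
Pick's theorem gives I = A − B/2 + 1 = 321 − 4/2 + 1 = 320, so the closed region contains I + B = 320 + 4 = 324 lattice points.

324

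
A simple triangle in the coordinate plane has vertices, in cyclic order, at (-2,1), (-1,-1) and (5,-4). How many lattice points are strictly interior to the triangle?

3

The shoelace formula gives twice the area as |[(-2)·(-1) − (-1)·1] + [(-1)·(-4) − 5·(-1)] + [5·1 − (-2)·(-4)]| = 9, so the area is 9/2.
Summing gcd(|Δx|,|Δy|) over the edges gives the boundary count: gcd(1,2) + gcd(6,3) + gcd(7,5) = 1+3+1 = 5.
Pick's theorem gives I = A − B/2 + 1 = 9/2 − 5/2 + 1 = 3.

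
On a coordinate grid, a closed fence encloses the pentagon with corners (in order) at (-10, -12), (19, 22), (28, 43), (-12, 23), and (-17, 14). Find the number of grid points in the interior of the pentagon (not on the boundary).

956

Using the shoelace formula, 2A = |((-10)·22 − 19·(-12)) + (19·43 − 28·22) + (28·23 − (-12)·43) + ((-12)·14 − (-17)·23) + ((-17)·(-12) − (-10)·14)| = 1936, so the area is 968.
Summing gcd(|Δx|,|Δy|) over the edges gives the boundary count: gcd(29,34) + gcd(9,21) + gcd(40,20) + gcd(5,9) + gcd(7,26) = 1+3+20+1+1 = 26.
Pick's theorem gives I = A − B/2 + 1 = 968 − 26/2 + 1 = 956.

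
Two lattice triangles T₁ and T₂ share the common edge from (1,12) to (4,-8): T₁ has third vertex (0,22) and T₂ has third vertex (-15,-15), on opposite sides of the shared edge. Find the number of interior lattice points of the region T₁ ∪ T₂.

204

The union is the simple quadrilateral with vertices (1,12), (0,22), (4,-8), (-15,-15) in order.
Using the shoelace formula, 2A = |[1·22 − 0·12] + [0·(-8) − 4·22] + [4·(-15) − (-15)·(-8)] + [(-15)·12 − 1·(-15)]| = 411, so the area is 205.5.
The number of boundary lattice points is Σ gcd(|Δx|,|Δy|) = gcd(1,10) + gcd(4,30) + gcd(19,7) + gcd(16,27) = 1+2+1+1 = 5.
By Pick's theorem I = A − B/2 + 1 = 205.5 − 5/2 + 1 = 204.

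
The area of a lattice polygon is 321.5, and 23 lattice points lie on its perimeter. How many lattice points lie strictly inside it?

From Pick's theorem, I = A − B/2 + 1 = 321.5 − 23/2 + 1 = 311.

311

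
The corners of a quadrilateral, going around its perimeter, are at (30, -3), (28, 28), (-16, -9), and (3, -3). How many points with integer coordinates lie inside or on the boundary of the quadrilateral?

654

Using the shoelace formula, 2A = |[30·28 − 28·(-3)] + [28·(-9) − (-16)·28] + [(-16)·(-3) − 3·(-9)] + [3·(-3) − 30·(-3)]| = 1276, so the area is 638.
Summing gcd(|Δx|,|Δy|) over the edges gives the boundary count: gcd(2,31) + gcd(44,37) + gcd(19,6) + gcd(27,0) = 1+1+1+27 = 30.
Pick's theorem gives I = A − B/2 + 1 = 638 − 30/2 + 1 = 624, so the closed region contains I + B = 624 + 30 = 654 lattice points.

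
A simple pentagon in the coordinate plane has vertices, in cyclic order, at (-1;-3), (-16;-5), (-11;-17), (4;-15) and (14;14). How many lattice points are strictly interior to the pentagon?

The shoelace formula gives twice the area as |[(-1)·(-5) − (-16)·(-3)] + [(-16)·(-17) − (-11)·(-5)] + [(-11)·(-15) − 4·(-17)] + [4·14 − 14·(-15)] + [14·(-3) − (-1)·14]| = 645, so the area is 645/2.
Along each edge there are gcd(|Δx|,|Δy|)+1 lattice points, so counting each shared vertex once the boundary has gcd(15,2) + gcd(5,12) + gcd(15,2) + gcd(10,29) + gcd(15,17) = 1+1+1+1+1 = 5.
By Pick's theorem A = I + B/2 − 1, so I = 645/2 − 5/2 + 1 = 321.

321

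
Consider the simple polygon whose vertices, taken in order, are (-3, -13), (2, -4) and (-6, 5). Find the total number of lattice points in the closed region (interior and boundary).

62

The shoelace formula gives twice the area as |((-3)·(-4) − 2·(-13)) + (2·5 − (-6)·(-4)) + ((-6)·(-13) − (-3)·5)| = 117, so the area is 58.5.
The number of boundary lattice points is Σ gcd(|Δx|,|Δy|) = gcd(5,9) + gcd(8,9) + gcd(3,18) = 1+1+3 = 5.
Pick's theorem gives I = A − B/2 + 1 = 58.5 − 5/2 + 1 = 57, so the closed region contains I + B = 57 + 5 = 62 lattice points.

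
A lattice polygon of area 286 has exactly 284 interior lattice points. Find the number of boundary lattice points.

6

Pick's theorem gives A = I + B/2 − 1, so B = 2(A − I + 1) = 2(286 − 284 + 1) = 6.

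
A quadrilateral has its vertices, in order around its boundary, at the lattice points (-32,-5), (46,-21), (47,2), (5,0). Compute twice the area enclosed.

Using the shoelace formula, 2A = |[(-32)·(-21) − 46·(-5)] + [46·2 − 47·(-21)] + [47·0 − 5·2] + [5·(-5) − (-32)·0]| = 1946, so the area is 973.

1946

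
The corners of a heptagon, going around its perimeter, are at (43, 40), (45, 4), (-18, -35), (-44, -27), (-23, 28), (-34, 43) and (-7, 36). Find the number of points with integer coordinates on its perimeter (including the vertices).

Along each edge there are gcd(|Δx|,|Δy|)+1 lattice points, so counting each shared vertex once the boundary has gcd(2,36) + gcd(63,39) + gcd(26,8) + gcd(21,55) + gcd(11,15) + gcd(27,7) + gcd(50,4) = 2+3+2+1+1+1+2 = 12.

12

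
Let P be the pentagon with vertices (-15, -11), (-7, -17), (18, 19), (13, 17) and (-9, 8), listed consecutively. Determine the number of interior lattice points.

By the shoelace formula, twice the signed area is |[(-15)·(-17) − (-7)·(-11)] + [(-7)·19 − 18·(-17)] + [18·17 − 13·19] + [13·8 − (-9)·17] + [(-9)·(-11) − (-15)·8]| = 886, so the area is 443.
The number of boundary lattice points is Σ gcd(|Δx|,|Δy|) = gcd(8,6) + gcd(25,36) + gcd(5,2) + gcd(22,9) + gcd(6,19) = 2+1+1+1+1 = 6.
By Pick's theorem A = I + B/2 − 1, so I = 443 − 6/2 + 1 = 441.

441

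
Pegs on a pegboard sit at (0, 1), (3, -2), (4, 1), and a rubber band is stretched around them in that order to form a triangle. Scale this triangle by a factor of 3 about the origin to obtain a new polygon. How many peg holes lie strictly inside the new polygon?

By the shoelace formula, twice the signed area is |[0·(-2) − 3·1] + [3·1 − 4·(-2)] + [4·1 − 0·1]| = 12, so the area is 6.
Summing gcd(|Δx|,|Δy|) over the edges gives the boundary count: gcd(3,3) + gcd(1,3) + gcd(4,0) = 3+1+4 = 8.
Scaling by 3 multiplies the area by 3² = 9 (so the new area is 54) and multiplies the boundary lattice-point count by 3, giving 24.
By Pick's theorem, the interior count of the dilated polygon is 54 − 24/2 + 1 = 43.

43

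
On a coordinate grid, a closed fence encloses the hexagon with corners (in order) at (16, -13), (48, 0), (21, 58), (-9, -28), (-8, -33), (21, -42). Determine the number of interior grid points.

The shoelace formula gives twice the area as |(16·0 − 48·(-13)) + (48·58 − 21·0) + (21·(-28) − (-9)·58) + ((-9)·(-33) − (-8)·(-28)) + ((-8)·(-42) − 21·(-33)) + (21·(-13) − 16·(-42))| = 4843, so the area is 2421.5.
Summing gcd(|Δx|,|Δy|) over the edges gives the boundary count: gcd(32,13) + gcd(27,58) + gcd(30,86) + gcd(1,5) + gcd(29,9) + gcd(5,29) = 1+1+2+1+1+1 = 7.
Pick's theorem gives I = A − B/2 + 1 = 2421.5 − 7/2 + 1 = 2419.

2419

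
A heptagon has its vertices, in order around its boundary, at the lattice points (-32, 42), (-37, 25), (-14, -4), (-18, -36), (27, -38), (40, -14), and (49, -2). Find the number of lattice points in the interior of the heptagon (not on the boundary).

Using the shoelace formula, 2A = |[(-32)·25 − (-37)·42] + [(-37)·(-4) − (-14)·25] + [(-14)·(-36) − (-18)·(-4)] + [(-18)·(-38) − 27·(-36)] + [27·(-14) − 40·(-38)] + [40·(-2) − 49·(-14)] + [49·42 − (-32)·(-2)]| = 7082, so the area is 3541.
The number of boundary lattice points is Σ gcd(|Δx|,|Δy|) = gcd(5,17) + gcd(23,29) + gcd(4,32) + gcd(45,2) + gcd(13,24) + gcd(9,12) + gcd(81,44) = 1+1+4+1+1+3+1 = 12.
Pick's theorem gives I = A − B/2 + 1 = 3541 − 12/2 + 1 = 3536.

3536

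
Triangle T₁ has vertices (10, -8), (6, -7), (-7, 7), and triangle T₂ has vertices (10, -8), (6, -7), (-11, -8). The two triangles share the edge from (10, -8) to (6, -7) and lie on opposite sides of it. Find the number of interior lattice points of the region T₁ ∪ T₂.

21

The union is the simple quadrilateral with vertices (10, -8), (-7, 7), (6, -7), (-11, -8) in order.
By the shoelace formula, twice the signed area is |[10·7 − (-7)·(-8)] + [(-7)·(-7) − 6·7] + [6·(-8) − (-11)·(-7)] + [(-11)·(-8) − 10·(-8)]| = 64, so the area is 32.
Along each edge there are gcd(|Δx|,|Δy|)+1 lattice points, so counting each shared vertex once the boundary has gcd(17,15) + gcd(13,14) + gcd(17,1) + gcd(21,0) = 1+1+1+21 = 24.
By Pick's theorem I = A − B/2 + 1 = 32 − 24/2 + 1 = 21.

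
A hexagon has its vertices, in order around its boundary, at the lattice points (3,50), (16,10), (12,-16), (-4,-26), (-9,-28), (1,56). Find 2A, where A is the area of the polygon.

Using the shoelace formula, 2A = |(3·10 − 16·50) + (16·(-16) − 12·10) + (12·(-26) − (-4)·(-16)) + ((-4)·(-28) − (-9)·(-26)) + ((-9)·56 − 1·(-28)) + (1·50 − 3·56)| = 2238, so the area is 1119.

2238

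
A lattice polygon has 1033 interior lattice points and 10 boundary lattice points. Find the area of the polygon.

1037

By Pick's theorem, A = I + B/2 − 1 = 1033 + 10/2 − 1 = 1037.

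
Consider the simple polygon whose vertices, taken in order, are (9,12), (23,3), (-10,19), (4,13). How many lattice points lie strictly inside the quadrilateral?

27

By the shoelace formula, twice the signed area is |(9·3 − 23·12) + (23·19 − (-10)·3) + ((-10)·13 − 4·19) + (4·12 − 9·13)| = 57, so the area is 57/2.
The number of boundary lattice points is Σ gcd(|Δx|,|Δy|) = gcd(14,9) + gcd(33,16) + gcd(14,6) + gcd(5,1) = 1+1+2+1 = 5.
Pick's theorem gives I = A − B/2 + 1 = 57/2 − 5/2 + 1 = 27.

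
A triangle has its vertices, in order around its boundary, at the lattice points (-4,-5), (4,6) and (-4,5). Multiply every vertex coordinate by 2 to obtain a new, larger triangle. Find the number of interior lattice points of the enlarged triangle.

149

The shoelace formula gives twice the area as |((-4)·6 − 4·(-5)) + (4·5 − (-4)·6) + ((-4)·(-5) − (-4)·5)| = 80, so the area is 40.
Along each edge there are gcd(|Δx|,|Δy|)+1 lattice points, so counting each shared vertex once the boundary has gcd(8,11) + gcd(8,1) + gcd(0,10) = 1+1+10 = 12.
Scaling by 2 multiplies the area by 2² = 4 (so the new area is 160) and multiplies the boundary lattice-point count by 2, giving 24.
By Pick's theorem, the interior count of the dilated polygon is 160 − 24/2 + 1 = 149.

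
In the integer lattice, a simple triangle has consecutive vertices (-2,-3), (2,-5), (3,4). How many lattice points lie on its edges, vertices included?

4

The number of boundary lattice points is Σ gcd(|Δx|,|Δy|) = gcd(4,2) + gcd(1,9) + gcd(5,7) = 2+1+1 = 4.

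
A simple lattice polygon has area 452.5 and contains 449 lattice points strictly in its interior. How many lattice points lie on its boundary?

9

Pick's theorem gives A = I + B/2 − 1, so B = 2(A − I + 1) = 2(452.5 − 449 + 1) = 9.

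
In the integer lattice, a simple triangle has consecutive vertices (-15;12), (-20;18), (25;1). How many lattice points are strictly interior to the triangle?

Using the shoelace formula, 2A = |((-15)·18 − (-20)·12) + ((-20)·1 − 25·18) + (25·12 − (-15)·1)| = 185, so the area is 92.5.
The number of boundary lattice points is Σ gcd(|Δx|,|Δy|) = gcd(5,6) + gcd(45,17) + gcd(40,11) = 1+1+1 = 3.
Pick's theorem gives I = A − B/2 + 1 = 92.5 − 3/2 + 1 = 92.

92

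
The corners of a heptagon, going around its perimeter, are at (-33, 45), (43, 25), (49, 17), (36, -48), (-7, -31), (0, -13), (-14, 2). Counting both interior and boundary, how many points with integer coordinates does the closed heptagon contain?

4175

By the shoelace formula, twice the signed area is |[(-33)·25 − 43·45] + [43·17 − 49·25] + [49·(-48) − 36·17] + [36·(-31) − (-7)·(-48)] + [(-7)·(-13) − 0·(-31)] + [0·2 − (-14)·(-13)] + [(-14)·45 − (-33)·2]| = 8325, so the area is 4162.5.
The number of boundary lattice points is Σ gcd(|Δx|,|Δy|) = gcd(76,20) + gcd(6,8) + gcd(13,65) + gcd(43,17) + gcd(7,18) + gcd(14,15) + gcd(19,43) = 4+2+13+1+1+1+1 = 23.
Pick's theorem gives I = A − B/2 + 1 = 4162.5 − 23/2 + 1 = 4152, so the closed region contains I + B = 4152 + 23 = 4175 lattice points.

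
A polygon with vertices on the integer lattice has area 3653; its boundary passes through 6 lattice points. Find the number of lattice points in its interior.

From Pick's theorem, I = A − B/2 + 1 = 3653 − 6/2 + 1 = 3651.

3651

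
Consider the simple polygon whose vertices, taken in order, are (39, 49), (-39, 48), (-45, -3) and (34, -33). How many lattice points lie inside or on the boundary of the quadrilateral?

The shoelace formula gives twice the area as |[39·48 − (-39)·49] + [(-39)·(-3) − (-45)·48] + [(-45)·(-33) − 34·(-3)] + [34·49 − 39·(-33)]| = 10600, so the area is 5300.
Summing gcd(|Δx|,|Δy|) over the edges gives the boundary count: gcd(78,1) + gcd(6,51) + gcd(79,30) + gcd(5,82) = 1+3+1+1 = 6.
Pick's theorem gives I = A − B/2 + 1 = 5300 − 6/2 + 1 = 5298, so the closed region contains I + B = 5298 + 6 = 5304 lattice points.

5304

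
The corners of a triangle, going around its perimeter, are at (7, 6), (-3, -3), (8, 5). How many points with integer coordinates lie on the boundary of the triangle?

Along each edge there are gcd(|Δx|,|Δy|)+1 lattice points, so counting each shared vertex once the boundary has gcd(10,9) + gcd(11,8) + gcd(1,1) = 1+1+1 = 3.

3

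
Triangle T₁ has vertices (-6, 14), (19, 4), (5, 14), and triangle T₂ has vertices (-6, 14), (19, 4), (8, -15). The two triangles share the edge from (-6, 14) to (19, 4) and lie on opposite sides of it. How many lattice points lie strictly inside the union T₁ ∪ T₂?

The union is the simple quadrilateral with vertices (-6, 14), (5, 14), (19, 4), (8, -15) in order.
Using the shoelace formula, 2A = |[(-6)·14 − 5·14] + [5·4 − 19·14] + [19·(-15) − 8·4] + [8·14 − (-6)·(-15)]| = 695, so the area is 695/2.
The number of boundary lattice points is Σ gcd(|Δx|,|Δy|) = gcd(11,0) + gcd(14,10) + gcd(11,19) + gcd(14,29) = 11+2+1+1 = 15.
By Pick's theorem I = A − B/2 + 1 = 695/2 − 15/2 + 1 = 341.

341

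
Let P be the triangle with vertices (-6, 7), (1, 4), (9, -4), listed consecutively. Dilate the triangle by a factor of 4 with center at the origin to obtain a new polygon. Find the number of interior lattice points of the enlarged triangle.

237

By the shoelace formula, twice the signed area is |[(-6)·4 − 1·7] + [1·(-4) − 9·4] + [9·7 − (-6)·(-4)]| = 32, so the area is 16.
Summing gcd(|Δx|,|Δy|) over the edges gives the boundary count: gcd(7,3) + gcd(8,8) + gcd(15,11) = 1+8+1 = 10.
Scaling by 4 multiplies the area by 4² = 16 (so the new area is 256) and multiplies the boundary lattice-point count by 4, giving 40.
By Pick's theorem, the interior count of the dilated polygon is 256 − 40/2 + 1 = 237.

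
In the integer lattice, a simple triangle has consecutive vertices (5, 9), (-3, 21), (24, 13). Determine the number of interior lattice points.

128

By the shoelace formula, twice the signed area is |[5·21 − (-3)·9] + [(-3)·13 − 24·21] + [24·9 − 5·13]| = 260, so the area is 130.
Along each edge there are gcd(|Δx|,|Δy|)+1 lattice points, so counting each shared vertex once the boundary has gcd(8,12) + gcd(27,8) + gcd(19,4) = 4+1+1 = 6.
Pick's theorem gives I = A − B/2 + 1 = 130 − 6/2 + 1 = 128.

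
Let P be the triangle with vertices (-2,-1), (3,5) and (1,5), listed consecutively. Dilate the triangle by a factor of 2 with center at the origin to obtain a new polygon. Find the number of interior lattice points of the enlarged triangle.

Using the shoelace formula, 2A = |((-2)·5 − 3·(-1)) + (3·5 − 1·5) + (1·(-1) − (-2)·5)| = 12, so the area is 6.
The number of boundary lattice points is Σ gcd(|Δx|,|Δy|) = gcd(5,6) + gcd(2,0) + gcd(3,6) = 1+2+3 = 6.
Scaling by 2 multiplies the area by 2² = 4 (so the new area is 24) and multiplies the boundary lattice-point count by 2, giving 12.
By Pick's theorem, the interior count of the dilated polygon is 24 − 12/2 + 1 = 19.

19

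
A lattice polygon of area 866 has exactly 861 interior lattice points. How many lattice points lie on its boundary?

Pick's theorem gives A = I + B/2 − 1, so B = 2(A − I + 1) = 2(866 − 861 + 1) = 12.

12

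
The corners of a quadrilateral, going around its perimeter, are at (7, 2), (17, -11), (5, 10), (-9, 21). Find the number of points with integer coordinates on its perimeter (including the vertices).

Along each edge there are gcd(|Δx|,|Δy|)+1 lattice points, so counting each shared vertex once the boundary has gcd(10,13) + gcd(12,21) + gcd(14,11) + gcd(16,19) = 1+3+1+1 = 6.

6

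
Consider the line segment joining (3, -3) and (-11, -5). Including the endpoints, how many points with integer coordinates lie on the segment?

3

The number of lattice points on a segment between lattice points is gcd(|Δx|,|Δy|) + 1 = gcd(14,2) + 1 = 2 + 1 = 3.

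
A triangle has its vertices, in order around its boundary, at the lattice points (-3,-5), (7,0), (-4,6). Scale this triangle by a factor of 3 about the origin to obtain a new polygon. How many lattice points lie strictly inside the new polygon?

The shoelace formula gives twice the area as |[(-3)·0 − 7·(-5)] + [7·6 − (-4)·0] + [(-4)·(-5) − (-3)·6]| = 115, so the area is 115/2.
Summing gcd(|Δx|,|Δy|) over the edges gives the boundary count: gcd(10,5) + gcd(11,6) + gcd(1,11) = 5+1+1 = 7.
Scaling by 3 multiplies the area by 3² = 9 (so the new area is 1035/2) and multiplies the boundary lattice-point count by 3, giving 21.
By Pick's theorem, the interior count of the dilated polygon is 1035/2 − 21/2 + 1 = 508.

508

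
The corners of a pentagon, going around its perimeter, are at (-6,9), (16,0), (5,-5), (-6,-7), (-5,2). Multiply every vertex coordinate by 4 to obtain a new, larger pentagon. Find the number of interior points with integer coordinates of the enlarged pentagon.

2943

Using the shoelace formula, 2A = |((-6)·0 − 16·9) + (16·(-5) − 5·0) + (5·(-7) − (-6)·(-5)) + ((-6)·2 − (-5)·(-7)) + ((-5)·9 − (-6)·2)| = 369, so the area is 369/2.
Summing gcd(|Δx|,|Δy|) over the edges gives the boundary count: gcd(22,9) + gcd(11,5) + gcd(11,2) + gcd(1,9) + gcd(1,7) = 1+1+1+1+1 = 5.
Scaling by 4 multiplies the area by 4² = 16 (so the new area is 2952) and multiplies the boundary lattice-point count by 4, giving 20.
By Pick's theorem, the interior count of the dilated polygon is 2952 − 20/2 + 1 = 2943.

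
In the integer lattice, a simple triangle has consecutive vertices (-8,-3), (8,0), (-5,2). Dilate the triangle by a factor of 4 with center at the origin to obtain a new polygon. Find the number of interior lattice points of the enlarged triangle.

The shoelace formula gives twice the area as |((-8)·0 − 8·(-3)) + (8·2 − (-5)·0) + ((-5)·(-3) − (-8)·2)| = 71, so the area is 71/2.
The number of boundary lattice points is Σ gcd(|Δx|,|Δy|) = gcd(16,3) + gcd(13,2) + gcd(3,5) = 1+1+1 = 3.
Scaling by 4 multiplies the area by 4² = 16 (so the new area is 568) and multiplies the boundary lattice-point count by 4, giving 12.
By Pick's theorem, the interior count of the dilated polygon is 568 − 12/2 + 1 = 563.

563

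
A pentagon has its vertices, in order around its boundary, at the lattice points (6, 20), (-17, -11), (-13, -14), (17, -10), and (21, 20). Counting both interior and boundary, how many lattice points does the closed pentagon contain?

805

The shoelace formula gives twice the area as |(6·(-11) − (-17)·20) + ((-17)·(-14) − (-13)·(-11)) + ((-13)·(-10) − 17·(-14)) + (17·20 − 21·(-10)) + (21·20 − 6·20)| = 1587, so the area is 1587/2.
The number of boundary lattice points is Σ gcd(|Δx|,|Δy|) = gcd(23,31) + gcd(4,3) + gcd(30,4) + gcd(4,30) + gcd(15,0) = 1+1+2+2+15 = 21.
Pick's theorem gives I = A − B/2 + 1 = 1587/2 − 21/2 + 1 = 784, so the closed region contains I + B = 784 + 21 = 805 lattice points.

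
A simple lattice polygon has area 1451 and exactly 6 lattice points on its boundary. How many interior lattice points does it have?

1449

From Pick's theorem, I = A − B/2 + 1 = 1451 − 6/2 + 1 = 1449.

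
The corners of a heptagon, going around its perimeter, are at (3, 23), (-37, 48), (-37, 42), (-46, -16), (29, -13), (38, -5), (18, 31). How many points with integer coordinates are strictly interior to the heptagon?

3361

Using the shoelace formula, 2A = |(3·48 − (-37)·23) + ((-37)·42 − (-37)·48) + ((-37)·(-16) − (-46)·42) + ((-46)·(-13) − 29·(-16)) + (29·(-5) − 38·(-13)) + (38·31 − 18·(-5)) + (18·23 − 3·31)| = 6741, so the area is 6741/2.
Summing gcd(|Δx|,|Δy|) over the edges gives the boundary count: gcd(40,25) + gcd(0,6) + gcd(9,58) + gcd(75,3) + gcd(9,8) + gcd(20,36) + gcd(15,8) = 5+6+1+3+1+4+1 = 21.
By Pick's theorem A = I + B/2 − 1, so I = 6741/2 − 21/2 + 1 = 3361.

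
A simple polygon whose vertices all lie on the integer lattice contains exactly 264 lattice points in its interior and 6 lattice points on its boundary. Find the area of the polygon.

266

By Pick's theorem, A = I + B/2 − 1 = 264 + 6/2 − 1 = 266.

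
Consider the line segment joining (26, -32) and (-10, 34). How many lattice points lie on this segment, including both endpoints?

7

The number of lattice points on a segment between lattice points is gcd(|Δx|,|Δy|) + 1 = gcd(36,66) + 1 = 6 + 1 = 7.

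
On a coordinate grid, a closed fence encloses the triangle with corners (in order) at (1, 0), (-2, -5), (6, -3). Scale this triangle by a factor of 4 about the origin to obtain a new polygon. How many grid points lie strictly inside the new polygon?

265

The shoelace formula gives twice the area as |[1·(-5) − (-2)·0] + [(-2)·(-3) − 6·(-5)] + [6·0 − 1·(-3)]| = 34, so the area is 17.
Along each edge there are gcd(|Δx|,|Δy|)+1 lattice points, so counting each shared vertex once the boundary has gcd(3,5) + gcd(8,2) + gcd(5,3) = 1+2+1 = 4.
Scaling by 4 multiplies the area by 4² = 16 (so the new area is 272) and multiplies the boundary lattice-point count by 4, giving 16.
By Pick's theorem, the interior count of the dilated polygon is 272 − 16/2 + 1 = 265.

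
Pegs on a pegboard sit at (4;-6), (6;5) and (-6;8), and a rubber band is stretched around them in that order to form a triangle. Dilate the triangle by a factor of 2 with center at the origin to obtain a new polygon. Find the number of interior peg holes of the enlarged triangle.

271

Using the shoelace formula, 2A = |(4·5 − 6·(-6)) + (6·8 − (-6)·5) + ((-6)·(-6) − 4·8)| = 138, so the area is 69.
Summing gcd(|Δx|,|Δy|) over the edges gives the boundary count: gcd(2,11) + gcd(12,3) + gcd(10,14) = 1+3+2 = 6.
Scaling by 2 multiplies the area by 2² = 4 (so the new area is 276) and multiplies the boundary lattice-point count by 2, giving 12.
By Pick's theorem, the interior count of the dilated polygon is 276 − 12/2 + 1 = 271.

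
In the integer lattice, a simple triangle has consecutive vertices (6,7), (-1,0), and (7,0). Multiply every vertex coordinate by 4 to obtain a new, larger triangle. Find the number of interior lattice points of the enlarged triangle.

417

The shoelace formula gives twice the area as |[6·0 − (-1)·7] + [(-1)·0 − 7·0] + [7·7 − 6·0]| = 56, so the area is 28.
The number of boundary lattice points is Σ gcd(|Δx|,|Δy|) = gcd(7,7) + gcd(8,0) + gcd(1,7) = 7+8+1 = 16.
Scaling by 4 multiplies the area by 4² = 16 (so the new area is 448) and multiplies the boundary lattice-point count by 4, giving 64.
By Pick's theorem, the interior count of the dilated polygon is 448 − 64/2 + 1 = 417.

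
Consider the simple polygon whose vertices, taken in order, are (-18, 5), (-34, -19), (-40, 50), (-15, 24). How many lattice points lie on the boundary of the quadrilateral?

13

Summing gcd(|Δx|,|Δy|) over the edges gives the boundary count: gcd(16,24) + gcd(6,69) + gcd(25,26) + gcd(3,19) = 8+3+1+1 = 13.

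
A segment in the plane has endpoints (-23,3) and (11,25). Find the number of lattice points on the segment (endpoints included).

The number of lattice points on a segment between lattice points is gcd(|Δx|,|Δy|) + 1 = gcd(34,22) + 1 = 2 + 1 = 3.

3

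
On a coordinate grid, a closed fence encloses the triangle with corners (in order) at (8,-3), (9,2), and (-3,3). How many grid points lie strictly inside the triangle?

By the shoelace formula, twice the signed area is |(8·2 − 9·(-3)) + (9·3 − (-3)·2) + ((-3)·(-3) − 8·3)| = 61, so the area is 30.5.
The number of boundary lattice points is Σ gcd(|Δx|,|Δy|) = gcd(1,5) + gcd(12,1) + gcd(11,6) = 1+1+1 = 3.
Pick's theorem gives I = A − B/2 + 1 = 30.5 − 3/2 + 1 = 30.

30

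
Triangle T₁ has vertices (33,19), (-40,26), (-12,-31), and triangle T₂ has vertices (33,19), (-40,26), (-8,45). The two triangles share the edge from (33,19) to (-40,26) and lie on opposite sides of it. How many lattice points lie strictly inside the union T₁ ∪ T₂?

2785

The union is the simple quadrilateral with vertices (33,19), (-12,-31), (-40,26), (-8,45) in order.
By the shoelace formula, twice the signed area is |(33·(-31) − (-12)·19) + ((-12)·26 − (-40)·(-31)) + ((-40)·45 − (-8)·26) + ((-8)·19 − 33·45)| = 5576, so the area is 2788.
Along each edge there are gcd(|Δx|,|Δy|)+1 lattice points, so counting each shared vertex once the boundary has gcd(45,50) + gcd(28,57) + gcd(32,19) + gcd(41,26) = 5+1+1+1 = 8.
By Pick's theorem I = A − B/2 + 1 = 2788 − 8/2 + 1 = 2785.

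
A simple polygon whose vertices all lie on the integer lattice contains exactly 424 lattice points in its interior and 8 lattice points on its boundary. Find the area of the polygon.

427

Pick's theorem states A = I + B/2 − 1, so A = 424 + 8/2 − 1 = 427.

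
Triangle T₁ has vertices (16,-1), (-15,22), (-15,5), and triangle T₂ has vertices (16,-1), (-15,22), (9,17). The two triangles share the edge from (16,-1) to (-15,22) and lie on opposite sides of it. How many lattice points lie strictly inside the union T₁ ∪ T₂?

453

The union is the simple quadrilateral with vertices (16,-1), (-15,5), (-15,22), (9,17) in order.
Using the shoelace formula, 2A = |[16·5 − (-15)·(-1)] + [(-15)·22 − (-15)·5] + [(-15)·17 − 9·22] + [9·(-1) − 16·17]| = 924, so the area is 462.
The number of boundary lattice points is Σ gcd(|Δx|,|Δy|) = gcd(31,6) + gcd(0,17) + gcd(24,5) + gcd(7,18) = 1+17+1+1 = 20.
By Pick's theorem I = A − B/2 + 1 = 462 − 20/2 + 1 = 453.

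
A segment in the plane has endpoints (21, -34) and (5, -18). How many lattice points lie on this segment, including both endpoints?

17

The number of lattice points on a segment between lattice points is gcd(|Δx|,|Δy|) + 1 = gcd(16,16) + 1 = 16 + 1 = 17.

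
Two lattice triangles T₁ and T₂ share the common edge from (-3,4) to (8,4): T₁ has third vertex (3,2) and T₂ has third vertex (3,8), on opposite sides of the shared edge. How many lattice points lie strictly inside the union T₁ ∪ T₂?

31

The union is the simple quadrilateral with vertices (-3,4), (3,2), (8,4), (3,8) in order.
By the shoelace formula, twice the signed area is |((-3)·2 − 3·4) + (3·4 − 8·2) + (8·8 − 3·4) + (3·4 − (-3)·8)| = 66, so the area is 33.
Summing gcd(|Δx|,|Δy|) over the edges gives the boundary count: gcd(6,2) + gcd(5,2) + gcd(5,4) + gcd(6,4) = 2+1+1+2 = 6.
By Pick's theorem I = A − B/2 + 1 = 33 − 6/2 + 1 = 31.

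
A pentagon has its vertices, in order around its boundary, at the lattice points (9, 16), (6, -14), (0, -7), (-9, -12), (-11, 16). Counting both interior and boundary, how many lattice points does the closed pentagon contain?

Using the shoelace formula, 2A = |(9·(-14) − 6·16) + (6·(-7) − 0·(-14)) + (0·(-12) − (-9)·(-7)) + ((-9)·16 − (-11)·(-12)) + ((-11)·16 − 9·16)| = 923, so the area is 461.5.
Along each edge there are gcd(|Δx|,|Δy|)+1 lattice points, so counting each shared vertex once the boundary has gcd(3,30) + gcd(6,7) + gcd(9,5) + gcd(2,28) + gcd(20,0) = 3+1+1+2+20 = 27.
Pick's theorem gives I = A − B/2 + 1 = 461.5 − 27/2 + 1 = 449, so the closed region contains I + B = 449 + 27 = 476 lattice points.

476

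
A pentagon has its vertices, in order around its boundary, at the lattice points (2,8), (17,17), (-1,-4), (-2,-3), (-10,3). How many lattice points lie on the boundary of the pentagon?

10

Along each edge there are gcd(|Δx|,|Δy|)+1 lattice points, so counting each shared vertex once the boundary has gcd(15,9) + gcd(18,21) + gcd(1,1) + gcd(8,6) + gcd(12,5) = 3+3+1+2+1 = 10.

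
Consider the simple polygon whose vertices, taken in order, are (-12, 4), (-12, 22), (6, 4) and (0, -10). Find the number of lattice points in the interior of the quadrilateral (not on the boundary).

269

Using the shoelace formula, 2A = |((-12)·22 − (-12)·4) + ((-12)·4 − 6·22) + (6·(-10) − 0·4) + (0·4 − (-12)·(-10))| = 576, so the area is 288.
Along each edge there are gcd(|Δx|,|Δy|)+1 lattice points, so counting each shared vertex once the boundary has gcd(0,18) + gcd(18,18) + gcd(6,14) + gcd(12,14) = 18+18+2+2 = 40.
By Pick's theorem A = I + B/2 − 1, so I = 288 − 40/2 + 1 = 269.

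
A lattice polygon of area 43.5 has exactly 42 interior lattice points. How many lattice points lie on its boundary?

Pick's theorem gives A = I + B/2 − 1, so B = 2(A − I + 1) = 2(43.5 − 42 + 1) = 5.

5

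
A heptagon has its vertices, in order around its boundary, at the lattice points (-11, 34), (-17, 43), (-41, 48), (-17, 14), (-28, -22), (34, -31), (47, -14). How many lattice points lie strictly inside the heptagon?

By the shoelace formula, twice the signed area is |((-11)·43 − (-17)·34) + ((-17)·48 − (-41)·43) + ((-41)·14 − (-17)·48) + ((-17)·(-22) − (-28)·14) + ((-28)·(-31) − 34·(-22)) + (34·(-14) − 47·(-31)) + (47·34 − (-11)·(-14))| = 6101, so the area is 3050.5.
Summing gcd(|Δx|,|Δy|) over the edges gives the boundary count: gcd(6,9) + gcd(24,5) + gcd(24,34) + gcd(11,36) + gcd(62,9) + gcd(13,17) + gcd(58,48) = 3+1+2+1+1+1+2 = 11.
By Pick's theorem A = I + B/2 − 1, so I = 3050.5 − 11/2 + 1 = 3046.

3046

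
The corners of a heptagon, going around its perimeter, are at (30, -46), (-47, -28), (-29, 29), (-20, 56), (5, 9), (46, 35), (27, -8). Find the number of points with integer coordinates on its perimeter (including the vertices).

17

Summing gcd(|Δx|,|Δy|) over the edges gives the boundary count: gcd(77,18) + gcd(18,57) + gcd(9,27) + gcd(25,47) + gcd(41,26) + gcd(19,43) + gcd(3,38) = 1+3+9+1+1+1+1 = 17.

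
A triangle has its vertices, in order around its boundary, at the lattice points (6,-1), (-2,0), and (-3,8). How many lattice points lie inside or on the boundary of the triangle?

38

By the shoelace formula, twice the signed area is |(6·0 − (-2)·(-1)) + ((-2)·8 − (-3)·0) + ((-3)·(-1) − 6·8)| = 63, so the area is 63/2.
The number of boundary lattice points is Σ gcd(|Δx|,|Δy|) = gcd(8,1) + gcd(1,8) + gcd(9,9) = 1+1+9 = 11.
Pick's theorem gives I = A − B/2 + 1 = 63/2 − 11/2 + 1 = 27, so the closed region contains I + B = 27 + 11 = 38 lattice points.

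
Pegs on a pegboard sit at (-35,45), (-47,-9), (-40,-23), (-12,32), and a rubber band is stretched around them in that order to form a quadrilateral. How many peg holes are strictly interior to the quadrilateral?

1081

By the shoelace formula, twice the signed area is |((-35)·(-9) − (-47)·45) + ((-47)·(-23) − (-40)·(-9)) + ((-40)·32 − (-12)·(-23)) + ((-12)·45 − (-35)·32)| = 2175, so the area is 2175/2.
Along each edge there are gcd(|Δx|,|Δy|)+1 lattice points, so counting each shared vertex once the boundary has gcd(12,54) + gcd(7,14) + gcd(28,55) + gcd(23,13) = 6+7+1+1 = 15.
Pick's theorem gives I = A − B/2 + 1 = 2175/2 − 15/2 + 1 = 1081.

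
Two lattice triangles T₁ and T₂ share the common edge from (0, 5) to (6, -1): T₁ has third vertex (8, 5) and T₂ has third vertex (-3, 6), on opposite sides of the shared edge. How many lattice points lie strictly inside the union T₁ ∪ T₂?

The union is the simple quadrilateral with vertices (0, 5), (8, 5), (6, -1), (-3, 6) in order.
The shoelace formula gives twice the area as |[0·5 − 8·5] + [8·(-1) − 6·5] + [6·6 − (-3)·(-1)] + [(-3)·5 − 0·6]| = 60, so the area is 30.
The number of boundary lattice points is Σ gcd(|Δx|,|Δy|) = gcd(8,0) + gcd(2,6) + gcd(9,7) + gcd(3,1) = 8+2+1+1 = 12.
By Pick's theorem I = A − B/2 + 1 = 30 − 12/2 + 1 = 25.

25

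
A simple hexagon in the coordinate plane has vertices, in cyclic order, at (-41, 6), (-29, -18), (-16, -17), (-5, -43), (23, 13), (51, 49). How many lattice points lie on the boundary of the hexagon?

The number of boundary lattice points is Σ gcd(|Δx|,|Δy|) = gcd(12,24) + gcd(13,1) + gcd(11,26) + gcd(28,56) + gcd(28,36) + gcd(92,43) = 12+1+1+28+4+1 = 47.

47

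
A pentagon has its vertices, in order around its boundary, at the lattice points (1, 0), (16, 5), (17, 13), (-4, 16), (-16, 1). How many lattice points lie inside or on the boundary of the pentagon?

Using the shoelace formula, 2A = |(1·5 − 16·0) + (16·13 − 17·5) + (17·16 − (-4)·13) + ((-4)·1 − (-16)·16) + ((-16)·0 − 1·1)| = 703, so the area is 351.5.
Summing gcd(|Δx|,|Δy|) over the edges gives the boundary count: gcd(15,5) + gcd(1,8) + gcd(21,3) + gcd(12,15) + gcd(17,1) = 5+1+3+3+1 = 13.
Pick's theorem gives I = A − B/2 + 1 = 351.5 − 13/2 + 1 = 346, so the closed region contains I + B = 346 + 13 = 359 lattice points.

359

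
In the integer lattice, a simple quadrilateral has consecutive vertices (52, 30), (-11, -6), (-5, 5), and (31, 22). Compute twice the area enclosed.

By the shoelace formula, twice the signed area is |(52·(-6) − (-11)·30) + ((-11)·5 − (-5)·(-6)) + ((-5)·22 − 31·5) + (31·30 − 52·22)| = 546, so the area is 273.

546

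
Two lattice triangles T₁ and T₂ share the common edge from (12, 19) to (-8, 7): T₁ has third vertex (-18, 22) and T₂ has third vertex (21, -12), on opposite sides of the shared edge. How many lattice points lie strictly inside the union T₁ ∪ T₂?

The union is the simple quadrilateral with vertices (12, 19), (-18, 22), (-8, 7), (21, -12) in order.
Using the shoelace formula, 2A = |[12·22 − (-18)·19] + [(-18)·7 − (-8)·22] + [(-8)·(-12) − 21·7] + [21·19 − 12·(-12)]| = 1148, so the area is 574.
Along each edge there are gcd(|Δx|,|Δy|)+1 lattice points, so counting each shared vertex once the boundary has gcd(30,3) + gcd(10,15) + gcd(29,19) + gcd(9,31) = 3+5+1+1 = 10.
By Pick's theorem I = A − B/2 + 1 = 574 − 10/2 + 1 = 570.

570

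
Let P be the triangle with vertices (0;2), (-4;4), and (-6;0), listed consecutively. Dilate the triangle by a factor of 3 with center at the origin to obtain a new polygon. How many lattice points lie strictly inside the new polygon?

By the shoelace formula, twice the signed area is |[0·4 − (-4)·2] + [(-4)·0 − (-6)·4] + [(-6)·2 − 0·0]| = 20, so the area is 10.
The number of boundary lattice points is Σ gcd(|Δx|,|Δy|) = gcd(4,2) + gcd(2,4) + gcd(6,2) = 2+2+2 = 6.
Scaling by 3 multiplies the area by 3² = 9 (so the new area is 90) and multiplies the boundary lattice-point count by 3, giving 18.
By Pick's theorem, the interior count of the dilated polygon is 90 − 18/2 + 1 = 82.

82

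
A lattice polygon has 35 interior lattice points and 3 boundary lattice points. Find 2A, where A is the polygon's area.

71

By Pick's theorem, A = I + B/2 − 1 = 35 + 3/2 − 1 = 71/2.
Hence 2A = 71.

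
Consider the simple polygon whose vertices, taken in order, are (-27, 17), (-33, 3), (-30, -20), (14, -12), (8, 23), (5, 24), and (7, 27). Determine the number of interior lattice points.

1585

The shoelace formula gives twice the area as |((-27)·3 − (-33)·17) + ((-33)·(-20) − (-30)·3) + ((-30)·(-12) − 14·(-20)) + (14·23 − 8·(-12)) + (8·24 − 5·23) + (5·27 − 7·24) + (7·17 − (-27)·27)| = 3180, so the area is 1590.
Summing gcd(|Δx|,|Δy|) over the edges gives the boundary count: gcd(6,14) + gcd(3,23) + gcd(44,8) + gcd(6,35) + gcd(3,1) + gcd(2,3) + gcd(34,10) = 2+1+4+1+1+1+2 = 12.
Pick's theorem gives I = A − B/2 + 1 = 1590 − 12/2 + 1 = 1585.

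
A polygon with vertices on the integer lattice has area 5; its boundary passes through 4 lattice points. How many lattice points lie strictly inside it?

4

Pick's theorem A = I + B/2 − 1 rearranges to I = A − B/2 + 1 = 5 − 4/2 + 1 = 4.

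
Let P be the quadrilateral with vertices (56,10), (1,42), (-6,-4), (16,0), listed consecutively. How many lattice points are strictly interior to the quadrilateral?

Using the shoelace formula, 2A = |(56·42 − 1·10) + (1·(-4) − (-6)·42) + ((-6)·0 − 16·(-4)) + (16·10 − 56·0)| = 2814, so the area is 1407.
Along each edge there are gcd(|Δx|,|Δy|)+1 lattice points, so counting each shared vertex once the boundary has gcd(55,32) + gcd(7,46) + gcd(22,4) + gcd(40,10) = 1+1+2+10 = 14.
By Pick's theorem A = I + B/2 − 1, so I = 1407 − 14/2 + 1 = 1401.

1401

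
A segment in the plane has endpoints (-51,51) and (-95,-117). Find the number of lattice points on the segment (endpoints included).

The number of lattice points on a segment between lattice points is gcd(|Δx|,|Δy|) + 1 = gcd(44,168) + 1 = 4 + 1 = 5.

5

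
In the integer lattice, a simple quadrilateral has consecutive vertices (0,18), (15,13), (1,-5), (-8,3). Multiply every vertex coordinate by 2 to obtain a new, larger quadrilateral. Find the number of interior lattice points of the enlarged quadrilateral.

1070

By the shoelace formula, twice the signed area is |(0·13 − 15·18) + (15·(-5) − 1·13) + (1·3 − (-8)·(-5)) + ((-8)·18 − 0·3)| = 539, so the area is 539/2.
Along each edge there are gcd(|Δx|,|Δy|)+1 lattice points, so counting each shared vertex once the boundary has gcd(15,5) + gcd(14,18) + gcd(9,8) + gcd(8,15) = 5+2+1+1 = 9.
Scaling by 2 multiplies the area by 2² = 4 (so the new area is 1078) and multiplies the boundary lattice-point count by 2, giving 18.
By Pick's theorem, the interior count of the dilated polygon is 1078 − 18/2 + 1 = 1070.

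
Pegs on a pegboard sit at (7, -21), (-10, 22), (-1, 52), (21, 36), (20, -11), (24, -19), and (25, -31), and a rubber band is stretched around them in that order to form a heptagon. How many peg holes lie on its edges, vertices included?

14

Along each edge there are gcd(|Δx|,|Δy|)+1 lattice points, so counting each shared vertex once the boundary has gcd(17,43) + gcd(9,30) + gcd(22,16) + gcd(1,47) + gcd(4,8) + gcd(1,12) + gcd(18,10) = 1+3+2+1+4+1+2 = 14.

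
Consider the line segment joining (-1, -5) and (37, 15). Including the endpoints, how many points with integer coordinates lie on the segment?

The number of lattice points on a segment between lattice points is gcd(|Δx|,|Δy|) + 1 = gcd(38,20) + 1 = 2 + 1 = 3.

3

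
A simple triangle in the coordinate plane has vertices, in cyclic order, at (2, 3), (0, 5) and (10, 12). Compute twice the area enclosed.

34

The shoelace formula gives twice the area as |(2·5 − 0·3) + (0·12 − 10·5) + (10·3 − 2·12)| = 34, so the area is 17.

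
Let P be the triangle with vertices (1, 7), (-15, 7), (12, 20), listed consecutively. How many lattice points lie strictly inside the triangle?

96

The shoelace formula gives twice the area as |[1·7 − (-15)·7] + [(-15)·20 − 12·7] + [12·7 − 1·20]| = 208, so the area is 104.
The number of boundary lattice points is Σ gcd(|Δx|,|Δy|) = gcd(16,0) + gcd(27,13) + gcd(11,13) = 16+1+1 = 18.
Pick's theorem gives I = A − B/2 + 1 = 104 − 18/2 + 1 = 96.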